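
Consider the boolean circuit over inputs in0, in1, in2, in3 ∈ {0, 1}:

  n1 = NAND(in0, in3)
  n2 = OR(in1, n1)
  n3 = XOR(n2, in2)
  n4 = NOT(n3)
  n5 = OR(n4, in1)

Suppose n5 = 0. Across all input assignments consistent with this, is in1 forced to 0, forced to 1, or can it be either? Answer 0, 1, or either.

n5 = OR(n4, in1) must be 0, so both n4 = 0 and in1 = 0.
n4 = NOT(n3) must be 0, so n3 = 1.
n3 = XOR(n2, in2) must be 1, so n2 and in2 differ.
Every assignment with n5 = 0 has in1 = 0; there are 4 such assignment(s).
  in0=0, in1=0, in2=0, in3=0
  in0=0, in1=0, in2=0, in3=1
  in0=1, in1=0, in2=0, in3=0
  in0=1, in1=0, in2=1, in3=1

0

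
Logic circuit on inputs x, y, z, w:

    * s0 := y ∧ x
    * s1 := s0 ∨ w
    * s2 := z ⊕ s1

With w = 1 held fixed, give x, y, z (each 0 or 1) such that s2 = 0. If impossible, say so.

x=0 y=0 z=1

s2 = z ⊕ s1 must be 0, so z and s1 are equal.
Check with w = 1 and x=0, y=0, z=1:
s0 = y ∧ x = 0 ∧ 0 = 0
s1 = s0 ∨ w = 0 ∨ 1 = 1
s2 = z ⊕ s1 = 1 ⊕ 1 = 0
So s2 = 0.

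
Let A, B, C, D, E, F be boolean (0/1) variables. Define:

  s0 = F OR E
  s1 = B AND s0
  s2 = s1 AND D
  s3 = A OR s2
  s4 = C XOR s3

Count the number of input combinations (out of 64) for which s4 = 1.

s4 = C XOR s3 must be 1, so C and s3 differ.
Enumerating the 64 input combinations, 32 give s4 = 1 and 32 give s4 = 0.

32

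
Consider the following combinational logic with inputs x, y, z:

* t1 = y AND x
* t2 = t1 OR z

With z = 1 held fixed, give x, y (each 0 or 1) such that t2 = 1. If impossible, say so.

x=1, y=0

t2 = t1 OR z must be 1, so at least one of t1, z is 1.
Check with z = 1 and x=1, y=0:
t1 = y AND x = 0 AND 1 = 0
t2 = t1 OR z = 0 OR 1 = 1
So t2 = 1.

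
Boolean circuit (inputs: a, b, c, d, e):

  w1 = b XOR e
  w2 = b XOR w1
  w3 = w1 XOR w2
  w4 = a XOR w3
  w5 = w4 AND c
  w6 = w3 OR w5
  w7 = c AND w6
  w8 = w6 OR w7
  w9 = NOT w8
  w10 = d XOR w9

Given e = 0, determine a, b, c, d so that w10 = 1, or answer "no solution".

Check with e = 0 and a=0, b=0, c=0, d=0:
w1 = b XOR e = 0 XOR 0 = 0
w2 = b XOR w1 = 0 XOR 0 = 0
w3 = w1 XOR w2 = 0 XOR 0 = 0
w4 = a XOR w3 = 0 XOR 0 = 0
w5 = w4 AND c = 0 AND 0 = 0
w6 = w3 OR w5 = 0 OR 0 = 0
w7 = c AND w6 = 0 AND 0 = 0
w8 = w6 OR w7 = 0 OR 0 = 0
w9 = NOT w8 = NOT 0 = 1
w10 = d XOR w9 = 0 XOR 1 = 1
So w10 = 1.

a=0, b=0, c=0, d=0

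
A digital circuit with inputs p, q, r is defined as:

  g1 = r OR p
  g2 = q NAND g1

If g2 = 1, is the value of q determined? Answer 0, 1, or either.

either

Both values of q occur among assignments with g2 = 1:
  q=0: p=0, q=0, r=0
  q=1: p=0, q=1, r=0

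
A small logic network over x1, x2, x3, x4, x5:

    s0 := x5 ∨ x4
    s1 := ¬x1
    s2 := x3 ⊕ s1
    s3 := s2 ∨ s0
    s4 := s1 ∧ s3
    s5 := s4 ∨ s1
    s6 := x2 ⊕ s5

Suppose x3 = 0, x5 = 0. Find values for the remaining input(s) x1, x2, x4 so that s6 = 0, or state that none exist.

s6 = x2 ⊕ s5 must be 0, so x2 and s5 are equal.
Check with x3 = 0, x5 = 0 and x1=1, x2=0, x4=0:
s0 = x5 ∨ x4 = 0 ∨ 0 = 0
s1 = ¬x1 = ¬1 = 0
s2 = x3 ⊕ s1 = 0 ⊕ 0 = 0
s3 = s2 ∨ s0 = 0 ∨ 0 = 0
s4 = s1 ∧ s3 = 0 ∧ 0 = 0
s5 = s4 ∨ s1 = 0 ∨ 0 = 0
s6 = x2 ⊕ s5 = 0 ⊕ 0 = 0
So s6 = 0.

x1=1 x2=0 x4=0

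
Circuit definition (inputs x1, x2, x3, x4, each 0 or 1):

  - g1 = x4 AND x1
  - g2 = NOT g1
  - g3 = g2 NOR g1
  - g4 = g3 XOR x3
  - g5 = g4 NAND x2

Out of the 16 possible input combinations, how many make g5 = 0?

4

g5 = g4 NAND x2 must be 0, so both g4 = 1 and x2 = 1.
g4 = g3 XOR x3 must be 1, so g3 and x3 differ.
Enumerating the 16 input combinations, 4 give g5 = 0 and 12 give g5 = 1.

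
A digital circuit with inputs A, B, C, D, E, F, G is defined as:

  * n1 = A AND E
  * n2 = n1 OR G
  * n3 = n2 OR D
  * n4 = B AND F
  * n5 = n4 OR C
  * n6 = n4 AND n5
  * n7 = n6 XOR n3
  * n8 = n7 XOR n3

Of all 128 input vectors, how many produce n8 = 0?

96

n8 = n7 XOR n3 must be 0, so n7 and n3 are equal.
Enumerating the 128 input combinations, 96 give n8 = 0 and 32 give n8 = 1.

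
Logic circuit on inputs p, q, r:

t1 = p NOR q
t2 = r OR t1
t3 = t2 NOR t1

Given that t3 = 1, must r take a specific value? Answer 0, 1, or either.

t3 = t2 NOR t1 must be 1, so both t2 = 0 and t1 = 0.
Every assignment with t3 = 1 has r = 0; there are 3 such assignment(s).
  p=0, q=1, r=0
  p=1, q=0, r=0
  p=1, q=1, r=0

0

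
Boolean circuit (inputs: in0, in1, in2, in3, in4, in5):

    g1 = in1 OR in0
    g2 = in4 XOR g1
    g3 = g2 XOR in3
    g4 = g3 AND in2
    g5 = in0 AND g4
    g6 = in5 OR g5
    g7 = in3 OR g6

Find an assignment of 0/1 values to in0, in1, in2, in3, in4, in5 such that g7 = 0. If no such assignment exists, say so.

Check with in0=0, in1=0, in2=0, in3=0, in4=0, in5=0:
g1 = in1 OR in0 = 0 OR 0 = 0
g2 = in4 XOR g1 = 0 XOR 0 = 0
g3 = g2 XOR in3 = 0 XOR 0 = 0
g4 = g3 AND in2 = 0 AND 0 = 0
g5 = in0 AND g4 = 0 AND 0 = 0
g6 = in5 OR g5 = 0 OR 0 = 0
g7 = in3 OR g6 = 0 OR 0 = 0
So g7 = 0 as required.

in0=0, in1=0, in2=0, in3=0, in4=0, in5=0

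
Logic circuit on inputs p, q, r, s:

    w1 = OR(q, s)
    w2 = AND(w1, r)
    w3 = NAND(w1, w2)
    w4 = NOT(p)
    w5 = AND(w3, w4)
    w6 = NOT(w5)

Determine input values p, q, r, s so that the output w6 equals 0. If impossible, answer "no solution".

p=0, q=0, r=1, s=0

w6 = NOT(w5) must be 0, so w5 = 1.
Check with p=0, q=0, r=1, s=0:
w1 = OR(q, s) = OR(0, 0) = 0
w2 = AND(w1, r) = AND(0, 1) = 0
w3 = NAND(w1, w2) = NAND(0, 0) = 1
w4 = NOT(p) = NOT 0 = 1
w5 = AND(w3, w4) = AND(1, 1) = 1
w6 = NOT(w5) = NOT 1 = 0
So w6 = 0 as required.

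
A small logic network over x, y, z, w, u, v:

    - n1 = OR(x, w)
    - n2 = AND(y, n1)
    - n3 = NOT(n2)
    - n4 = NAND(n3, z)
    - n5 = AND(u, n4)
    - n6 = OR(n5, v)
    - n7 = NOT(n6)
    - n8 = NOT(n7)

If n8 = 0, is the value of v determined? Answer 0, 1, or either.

n8 = NOT(n7) must be 0, so n7 = 1.
n7 = NOT(n6) must be 1, so n6 = 0.
n6 = OR(n5, v) must be 0, so both n5 = 0 and v = 0.
Every assignment with n8 = 0 has v = 0; there are 21 such assignment(s).

0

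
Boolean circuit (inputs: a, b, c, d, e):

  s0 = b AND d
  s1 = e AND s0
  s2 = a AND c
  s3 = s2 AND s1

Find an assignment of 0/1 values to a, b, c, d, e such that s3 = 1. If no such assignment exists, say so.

a=1, b=1, c=1, d=1, e=1

s3 = s2 AND s1 must be 1, so both s2 = 1 and s1 = 1.
Check with a=1, b=1, c=1, d=1, e=1:
s0 = b AND d = 1 AND 1 = 1
s1 = e AND s0 = 1 AND 1 = 1
s2 = a AND c = 1 AND 1 = 1
s3 = s2 AND s1 = 1 AND 1 = 1
So s3 = 1 as required.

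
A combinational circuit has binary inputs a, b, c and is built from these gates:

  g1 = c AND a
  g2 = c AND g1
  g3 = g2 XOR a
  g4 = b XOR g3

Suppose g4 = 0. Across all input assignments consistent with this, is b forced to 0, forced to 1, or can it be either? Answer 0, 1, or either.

either

Both values of b occur among assignments with g4 = 0:
  b=0: a=0, b=0, c=0
  b=1: a=1, b=1, c=0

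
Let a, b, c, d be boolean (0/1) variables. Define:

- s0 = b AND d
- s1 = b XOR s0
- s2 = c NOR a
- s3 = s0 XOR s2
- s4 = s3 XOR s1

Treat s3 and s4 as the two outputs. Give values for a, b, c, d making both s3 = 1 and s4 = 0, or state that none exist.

a=0 b=1 c=0 d=0

Check with a=0 b=1 c=0 d=0:
s0 = b AND d = 1 AND 0 = 0
s1 = b XOR s0 = 1 XOR 0 = 1
s2 = c NOR a = 0 NOR 0 = 1
s3 = s0 XOR s2 = 0 XOR 1 = 1
s4 = s3 XOR s1 = 1 XOR 1 = 0
So s3 = 1 and s4 = 0.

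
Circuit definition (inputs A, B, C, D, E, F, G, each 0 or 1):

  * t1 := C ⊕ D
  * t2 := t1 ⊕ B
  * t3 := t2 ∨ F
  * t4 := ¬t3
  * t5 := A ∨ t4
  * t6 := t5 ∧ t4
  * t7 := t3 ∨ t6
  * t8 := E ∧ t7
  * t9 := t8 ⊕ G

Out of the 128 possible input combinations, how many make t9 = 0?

t9 = t8 ⊕ G must be 0, so t8 and G are equal.
Enumerating the 128 input combinations, 64 give t9 = 0 and 64 give t9 = 1.

64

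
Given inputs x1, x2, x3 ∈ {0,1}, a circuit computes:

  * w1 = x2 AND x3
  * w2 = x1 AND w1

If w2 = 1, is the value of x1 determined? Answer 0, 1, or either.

1

w2 = x1 AND w1 must be 1, so both x1 = 1 and w1 = 1.
w1 = x2 AND x3 must be 1, so both x2 = 1 and x3 = 1.
Every assignment with w2 = 1 has x1 = 1; there are 1 such assignment(s).
  x1=1, x2=1, x3=1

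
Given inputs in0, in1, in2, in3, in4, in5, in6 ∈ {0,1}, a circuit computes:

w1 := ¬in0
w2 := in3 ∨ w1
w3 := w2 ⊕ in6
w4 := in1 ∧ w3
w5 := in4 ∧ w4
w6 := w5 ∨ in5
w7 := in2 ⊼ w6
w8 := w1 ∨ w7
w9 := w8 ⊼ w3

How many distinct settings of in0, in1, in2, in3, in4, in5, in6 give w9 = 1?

74

w9 = w8 ⊼ w3 must be 1, so at least one of w8, w3 is 0.
Enumerating the 128 input combinations, 74 give w9 = 1 and 54 give w9 = 0.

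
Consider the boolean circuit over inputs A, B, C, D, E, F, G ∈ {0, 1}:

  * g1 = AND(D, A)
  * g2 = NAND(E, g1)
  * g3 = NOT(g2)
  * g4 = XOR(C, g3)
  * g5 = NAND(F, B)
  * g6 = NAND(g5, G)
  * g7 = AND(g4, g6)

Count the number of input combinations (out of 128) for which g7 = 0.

88

g7 = AND(g4, g6) must be 0, so at least one of g4, g6 is 0.
Enumerating the 128 input combinations, 88 give g7 = 0 and 40 give g7 = 1.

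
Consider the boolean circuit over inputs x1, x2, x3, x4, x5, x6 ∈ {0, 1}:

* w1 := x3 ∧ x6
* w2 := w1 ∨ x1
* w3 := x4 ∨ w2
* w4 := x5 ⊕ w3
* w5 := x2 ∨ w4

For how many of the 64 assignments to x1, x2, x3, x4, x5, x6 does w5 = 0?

w5 = x2 ∨ w4 must be 0, so both x2 = 0 and w4 = 0.
w4 = x5 ⊕ w3 must be 0, so x5 and w3 are equal.
Enumerating the 64 input combinations, 16 give w5 = 0 and 48 give w5 = 1.

16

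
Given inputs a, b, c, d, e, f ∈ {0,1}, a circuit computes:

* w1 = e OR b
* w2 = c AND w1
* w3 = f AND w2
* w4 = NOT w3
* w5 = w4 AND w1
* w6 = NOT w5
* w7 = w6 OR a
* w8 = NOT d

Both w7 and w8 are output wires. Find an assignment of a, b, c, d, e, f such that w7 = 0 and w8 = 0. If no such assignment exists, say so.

Check with a=0, b=0, c=1, d=1, e=1, f=0:
w1 = e OR b = 1 OR 0 = 1
w2 = c AND w1 = 1 AND 1 = 1
w3 = f AND w2 = 0 AND 1 = 0
w4 = NOT w3 = NOT 0 = 1
w5 = w4 AND w1 = 1 AND 1 = 1
w6 = NOT w5 = NOT 1 = 0
w7 = w6 OR a = 0 OR 0 = 0
w8 = NOT d = NOT 1 = 0
So w7 = 0 and w8 = 0.

a=0, b=0, c=1, d=1, e=1, f=0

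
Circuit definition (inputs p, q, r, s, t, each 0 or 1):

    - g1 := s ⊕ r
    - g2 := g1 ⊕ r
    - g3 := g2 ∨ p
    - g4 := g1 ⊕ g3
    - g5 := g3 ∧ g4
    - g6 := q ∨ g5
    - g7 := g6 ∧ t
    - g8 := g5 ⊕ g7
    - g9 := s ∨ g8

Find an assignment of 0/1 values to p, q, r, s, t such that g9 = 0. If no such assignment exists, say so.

p=1, q=1, r=0, s=0, t=1

g9 = s ∨ g8 must be 0, so both s = 0 and g8 = 0.
Check with p=1, q=1, r=0, s=0, t=1:
g1 = s ⊕ r = 0 ⊕ 0 = 0
g2 = g1 ⊕ r = 0 ⊕ 0 = 0
g3 = g2 ∨ p = 0 ∨ 1 = 1
g4 = g1 ⊕ g3 = 0 ⊕ 1 = 1
g5 = g3 ∧ g4 = 1 ∧ 1 = 1
g6 = q ∨ g5 = 1 ∨ 1 = 1
g7 = g6 ∧ t = 1 ∧ 1 = 1
g8 = g5 ⊕ g7 = 1 ⊕ 1 = 0
g9 = s ∨ g8 = 0 ∨ 0 = 0
So g9 = 0 as required.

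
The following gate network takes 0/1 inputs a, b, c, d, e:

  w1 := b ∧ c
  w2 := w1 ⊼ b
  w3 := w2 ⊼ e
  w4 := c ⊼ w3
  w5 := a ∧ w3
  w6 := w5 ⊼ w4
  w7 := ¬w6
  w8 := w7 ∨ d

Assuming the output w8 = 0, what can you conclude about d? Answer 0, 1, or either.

w8 = w7 ∨ d must be 0, so both w7 = 0 and d = 0.
w7 = ¬w6 must be 0, so w6 = 1.
w6 = w5 ⊼ w4 must be 1, so at least one of w5, w4 is 0.
Every assignment with w8 = 0 has d = 0; there are 14 such assignment(s).

0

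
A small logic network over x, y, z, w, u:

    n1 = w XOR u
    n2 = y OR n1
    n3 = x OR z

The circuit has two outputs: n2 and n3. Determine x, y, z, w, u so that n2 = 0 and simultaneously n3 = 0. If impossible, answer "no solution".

x=0, y=0, z=0, w=1, u=1

Check with x=0, y=0, z=0, w=1, u=1:
n1 = w XOR u = 1 XOR 1 = 0
n2 = y OR n1 = 0 OR 0 = 0
n3 = x OR z = 0 OR 0 = 0
So n2 = 0 and n3 = 0.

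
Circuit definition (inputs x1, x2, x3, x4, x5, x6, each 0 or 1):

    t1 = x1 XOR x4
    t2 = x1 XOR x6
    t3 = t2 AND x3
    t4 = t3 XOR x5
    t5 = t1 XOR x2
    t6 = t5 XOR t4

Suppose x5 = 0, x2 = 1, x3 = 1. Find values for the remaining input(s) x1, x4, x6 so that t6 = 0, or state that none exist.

x1=0, x4=0, x6=1

t6 = t5 XOR t4 must be 0, so t5 and t4 are equal.
Check with x5 = 0, x2 = 1, x3 = 1 and x1=0, x4=0, x6=1:
t1 = x1 XOR x4 = 0 XOR 0 = 0
t2 = x1 XOR x6 = 0 XOR 1 = 1
t3 = t2 AND x3 = 1 AND 1 = 1
t4 = t3 XOR x5 = 1 XOR 0 = 1
t5 = t1 XOR x2 = 0 XOR 1 = 1
t6 = t5 XOR t4 = 1 XOR 1 = 0
So t6 = 0.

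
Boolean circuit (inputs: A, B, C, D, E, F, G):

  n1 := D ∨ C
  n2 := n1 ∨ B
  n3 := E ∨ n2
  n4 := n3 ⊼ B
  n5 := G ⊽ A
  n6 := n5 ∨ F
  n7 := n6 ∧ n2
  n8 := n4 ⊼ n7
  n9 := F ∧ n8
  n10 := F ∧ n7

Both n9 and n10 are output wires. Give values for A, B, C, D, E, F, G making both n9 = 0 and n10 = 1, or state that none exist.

A=0, B=0, C=0, D=1, E=0, F=1, G=1

Check with A=0, B=0, C=0, D=1, E=0, F=1, G=1:
n1 = D ∨ C = 1 ∨ 0 = 1
n2 = n1 ∨ B = 1 ∨ 0 = 1
n3 = E ∨ n2 = 0 ∨ 1 = 1
n4 = n3 ⊼ B = 1 ⊼ 0 = 1
n5 = G ⊽ A = 1 ⊽ 0 = 0
n6 = n5 ∨ F = 0 ∨ 1 = 1
n7 = n6 ∧ n2 = 1 ∧ 1 = 1
n8 = n4 ⊼ n7 = 1 ⊼ 1 = 0
n9 = F ∧ n8 = 1 ∧ 0 = 0
n10 = F ∧ n7 = 1 ∧ 1 = 1
So n9 = 0 and n10 = 1.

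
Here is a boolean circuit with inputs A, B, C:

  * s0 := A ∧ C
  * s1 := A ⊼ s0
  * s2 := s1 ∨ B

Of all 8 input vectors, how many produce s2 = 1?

7

s2 = s1 ∨ B must be 1, so at least one of s1, B is 1.
Enumerating the 8 input combinations, 7 give s2 = 1 and 1 give s2 = 0.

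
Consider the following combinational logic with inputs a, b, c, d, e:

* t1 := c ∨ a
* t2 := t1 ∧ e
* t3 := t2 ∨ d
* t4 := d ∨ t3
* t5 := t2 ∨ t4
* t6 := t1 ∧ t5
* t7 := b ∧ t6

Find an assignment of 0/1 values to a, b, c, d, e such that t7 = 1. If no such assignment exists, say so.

a=1 b=1 c=0 d=1 e=1

t7 = b ∧ t6 must be 1, so both b = 1 and t6 = 1.
t6 = t1 ∧ t5 must be 1, so both t1 = 1 and t5 = 1.
t1 = c ∨ a must be 1, so at least one of c, a is 1.
Check with a=1 b=1 c=0 d=1 e=1:
t1 = c ∨ a = 0 ∨ 1 = 1
t2 = t1 ∧ e = 1 ∧ 1 = 1
t3 = t2 ∨ d = 1 ∨ 1 = 1
t4 = d ∨ t3 = 1 ∨ 1 = 1
t5 = t2 ∨ t4 = 1 ∨ 1 = 1
t6 = t1 ∧ t5 = 1 ∧ 1 = 1
t7 = b ∧ t6 = 1 ∧ 1 = 1
So t7 = 1 as required.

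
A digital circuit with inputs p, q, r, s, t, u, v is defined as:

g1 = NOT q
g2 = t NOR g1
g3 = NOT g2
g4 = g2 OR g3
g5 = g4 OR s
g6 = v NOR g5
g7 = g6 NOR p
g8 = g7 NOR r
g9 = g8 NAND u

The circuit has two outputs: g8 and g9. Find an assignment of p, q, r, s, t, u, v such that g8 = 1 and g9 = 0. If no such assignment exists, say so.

p=1, q=0, r=0, s=0, t=1, u=1, v=0

Check with p=1, q=0, r=0, s=0, t=1, u=1, v=0:
g1 = NOT q = NOT 0 = 1
g2 = t NOR g1 = 1 NOR 1 = 0
g3 = NOT g2 = NOT 0 = 1
g4 = g2 OR g3 = 0 OR 1 = 1
g5 = g4 OR s = 1 OR 0 = 1
g6 = v NOR g5 = 0 NOR 1 = 0
g7 = g6 NOR p = 0 NOR 1 = 0
g8 = g7 NOR r = 0 NOR 0 = 1
g9 = g8 NAND u = 1 NAND 1 = 0
So g8 = 1 and g9 = 0.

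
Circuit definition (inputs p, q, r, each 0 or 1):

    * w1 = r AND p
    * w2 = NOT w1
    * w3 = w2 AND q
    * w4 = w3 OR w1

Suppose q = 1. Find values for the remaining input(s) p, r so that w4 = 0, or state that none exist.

no solution exists

With q = 1 fixed, none of the 4 settings of p, r give w4 = 0.
For example, with p=0, r=1:
w1 = r AND p = 1 AND 0 = 0
w2 = NOT w1 = NOT 0 = 1
w3 = w2 AND q = 1 AND 1 = 1
w4 = w3 OR w1 = 1 OR 0 = 1
giving w4 = 1 ≠ 0.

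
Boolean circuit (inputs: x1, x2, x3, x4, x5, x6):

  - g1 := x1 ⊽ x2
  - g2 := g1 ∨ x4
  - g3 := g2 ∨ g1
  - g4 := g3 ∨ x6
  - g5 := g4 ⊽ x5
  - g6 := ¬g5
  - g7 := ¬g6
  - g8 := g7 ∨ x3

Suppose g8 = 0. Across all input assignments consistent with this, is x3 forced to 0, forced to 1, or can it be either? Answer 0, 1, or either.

g8 = g7 ∨ x3 must be 0, so both g7 = 0 and x3 = 0.
g7 = ¬g6 must be 0, so g6 = 1.
g6 = ¬g5 must be 1, so g5 = 0.
Every assignment with g8 = 0 has x3 = 0; there are 29 such assignment(s).

0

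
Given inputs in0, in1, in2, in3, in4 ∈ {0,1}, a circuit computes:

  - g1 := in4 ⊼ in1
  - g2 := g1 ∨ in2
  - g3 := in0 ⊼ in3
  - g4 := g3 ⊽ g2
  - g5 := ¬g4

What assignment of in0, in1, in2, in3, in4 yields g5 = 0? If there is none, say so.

in0=1, in1=1, in2=0, in3=1, in4=1

g5 = ¬g4 must be 0, so g4 = 1.
g4 = g3 ⊽ g2 must be 1, so both g3 = 0 and g2 = 0.
Check with in0=1, in1=1, in2=0, in3=1, in4=1:
g1 = in4 ⊼ in1 = 1 ⊼ 1 = 0
g2 = g1 ∨ in2 = 0 ∨ 0 = 0
g3 = in0 ⊼ in3 = 1 ⊼ 1 = 0
g4 = g3 ⊽ g2 = 0 ⊽ 0 = 1
g5 = ¬g4 = ¬1 = 0
So g5 = 0 as required.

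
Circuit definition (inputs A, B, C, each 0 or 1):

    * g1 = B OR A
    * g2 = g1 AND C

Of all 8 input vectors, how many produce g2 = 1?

3

g2 = g1 AND C must be 1, so both g1 = 1 and C = 1.
g1 = B OR A must be 1, so at least one of B, A is 1.
Enumerating the 8 input combinations, 3 give g2 = 1 and 5 give g2 = 0.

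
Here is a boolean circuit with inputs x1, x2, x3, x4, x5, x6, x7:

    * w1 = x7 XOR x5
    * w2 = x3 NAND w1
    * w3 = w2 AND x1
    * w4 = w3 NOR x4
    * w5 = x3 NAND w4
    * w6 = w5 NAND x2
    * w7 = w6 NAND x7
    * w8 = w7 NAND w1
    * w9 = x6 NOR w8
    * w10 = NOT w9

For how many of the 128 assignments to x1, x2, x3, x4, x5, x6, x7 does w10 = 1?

w10 = NOT w9 must be 1, so w9 = 0.
w9 = x6 NOR w8 must be 0, so at least one of x6, w8 is 1.
Enumerating the 128 input combinations, 106 give w10 = 1 and 22 give w10 = 0.

106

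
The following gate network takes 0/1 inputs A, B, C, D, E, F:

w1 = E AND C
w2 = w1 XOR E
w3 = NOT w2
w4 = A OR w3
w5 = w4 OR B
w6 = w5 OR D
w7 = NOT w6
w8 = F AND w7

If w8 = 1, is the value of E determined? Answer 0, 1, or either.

w8 = F AND w7 must be 1, so both F = 1 and w7 = 1.
w7 = NOT w6 must be 1, so w6 = 0.
Every assignment with w8 = 1 has E = 1; there are 1 such assignment(s).
  A=0, B=0, C=0, D=0, E=1, F=1

1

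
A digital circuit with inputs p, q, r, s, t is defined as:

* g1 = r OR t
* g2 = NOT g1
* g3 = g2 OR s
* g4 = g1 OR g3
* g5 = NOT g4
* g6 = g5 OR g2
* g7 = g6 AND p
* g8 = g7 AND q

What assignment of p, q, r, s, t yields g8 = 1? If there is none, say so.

Check with p=1 q=1 r=0 s=1 t=0:
g1 = r OR t = 0 OR 0 = 0
g2 = NOT g1 = NOT 0 = 1
g3 = g2 OR s = 1 OR 1 = 1
g4 = g1 OR g3 = 0 OR 1 = 1
g5 = NOT g4 = NOT 1 = 0
g6 = g5 OR g2 = 0 OR 1 = 1
g7 = g6 AND p = 1 AND 1 = 1
g8 = g7 AND q = 1 AND 1 = 1
So g8 = 1 as required.

p=1 q=1 r=0 s=1 t=0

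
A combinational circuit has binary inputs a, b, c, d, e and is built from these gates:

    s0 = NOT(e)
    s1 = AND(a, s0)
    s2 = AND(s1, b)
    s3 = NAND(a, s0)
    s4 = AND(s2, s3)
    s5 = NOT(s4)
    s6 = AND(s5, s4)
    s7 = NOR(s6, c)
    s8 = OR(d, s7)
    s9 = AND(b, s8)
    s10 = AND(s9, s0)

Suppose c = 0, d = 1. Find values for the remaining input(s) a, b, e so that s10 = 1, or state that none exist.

Check with c = 0, d = 1 and a=0, b=1, e=0:
s0 = NOT(e) = NOT 0 = 1
s1 = AND(a, s0) = AND(0, 1) = 0
s2 = AND(s1, b) = AND(0, 1) = 0
s3 = NAND(a, s0) = NAND(0, 1) = 1
s4 = AND(s2, s3) = AND(0, 1) = 0
s5 = NOT(s4) = NOT 0 = 1
s6 = AND(s5, s4) = AND(1, 0) = 0
s7 = NOR(s6, c) = NOR(0, 0) = 1
s8 = OR(d, s7) = OR(1, 1) = 1
s9 = AND(b, s8) = AND(1, 1) = 1
s10 = AND(s9, s0) = AND(1, 1) = 1
So s10 = 1.

a=0, b=1, e=0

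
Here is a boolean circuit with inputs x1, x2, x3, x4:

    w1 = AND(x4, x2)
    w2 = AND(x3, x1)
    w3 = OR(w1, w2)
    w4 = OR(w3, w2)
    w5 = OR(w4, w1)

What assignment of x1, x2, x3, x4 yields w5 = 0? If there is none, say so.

x1=1 x2=0 x3=0 x4=0

w5 = OR(w4, w1) must be 0, so both w4 = 0 and w1 = 0.
w4 = OR(w3, w2) must be 0, so both w3 = 0 and w2 = 0.
Check with x1=1 x2=0 x3=0 x4=0:
w1 = AND(x4, x2) = AND(0, 0) = 0
w2 = AND(x3, x1) = AND(0, 1) = 0
w3 = OR(w1, w2) = OR(0, 0) = 0
w4 = OR(w3, w2) = OR(0, 0) = 0
w5 = OR(w4, w1) = OR(0, 0) = 0
So w5 = 0 as required.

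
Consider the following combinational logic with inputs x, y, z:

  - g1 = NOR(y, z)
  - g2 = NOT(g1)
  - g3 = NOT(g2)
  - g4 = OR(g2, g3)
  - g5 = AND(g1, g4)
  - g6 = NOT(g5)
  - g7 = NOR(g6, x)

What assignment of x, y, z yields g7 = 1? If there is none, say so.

g7 = NOR(g6, x) must be 1, so both g6 = 0 and x = 0.
g6 = NOT(g5) must be 0, so g5 = 1.
Check with x=0, y=0, z=0:
g1 = NOR(y, z) = NOR(0, 0) = 1
g2 = NOT(g1) = NOT 1 = 0
g3 = NOT(g2) = NOT 0 = 1
g4 = OR(g2, g3) = OR(0, 1) = 1
g5 = AND(g1, g4) = AND(1, 1) = 1
g6 = NOT(g5) = NOT 1 = 0
g7 = NOR(g6, x) = NOR(0, 0) = 1
So g7 = 1 as required.

x=0, y=0, z=0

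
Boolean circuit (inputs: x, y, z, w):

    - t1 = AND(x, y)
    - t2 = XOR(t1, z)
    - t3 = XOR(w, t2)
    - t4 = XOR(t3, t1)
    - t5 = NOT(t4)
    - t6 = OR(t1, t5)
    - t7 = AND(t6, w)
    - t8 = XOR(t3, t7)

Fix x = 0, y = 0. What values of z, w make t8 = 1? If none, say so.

z=0, w=1

t8 = XOR(t3, t7) must be 1, so t3 and t7 differ.
Check with x = 0, y = 0 and z=0, w=1:
t1 = AND(x, y) = AND(0, 0) = 0
t2 = XOR(t1, z) = XOR(0, 0) = 0
t3 = XOR(w, t2) = XOR(1, 0) = 1
t4 = XOR(t3, t1) = XOR(1, 0) = 1
t5 = NOT(t4) = NOT 1 = 0
t6 = OR(t1, t5) = OR(0, 0) = 0
t7 = AND(t6, w) = AND(0, 1) = 0
t8 = XOR(t3, t7) = XOR(1, 0) = 1
So t8 = 1.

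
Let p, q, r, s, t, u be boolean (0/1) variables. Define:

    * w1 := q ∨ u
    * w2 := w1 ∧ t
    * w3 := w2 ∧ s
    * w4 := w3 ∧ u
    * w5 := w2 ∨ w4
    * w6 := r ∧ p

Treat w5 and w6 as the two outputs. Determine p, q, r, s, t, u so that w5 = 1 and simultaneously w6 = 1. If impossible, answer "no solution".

Check with p=1, q=1, r=1, s=0, t=1, u=0:
w1 = q ∨ u = 1 ∨ 0 = 1
w2 = w1 ∧ t = 1 ∧ 1 = 1
w3 = w2 ∧ s = 1 ∧ 0 = 0
w4 = w3 ∧ u = 0 ∧ 0 = 0
w5 = w2 ∨ w4 = 1 ∨ 0 = 1
w6 = r ∧ p = 1 ∧ 1 = 1
So w5 = 1 and w6 = 1.

p=1, q=1, r=1, s=0, t=1, u=0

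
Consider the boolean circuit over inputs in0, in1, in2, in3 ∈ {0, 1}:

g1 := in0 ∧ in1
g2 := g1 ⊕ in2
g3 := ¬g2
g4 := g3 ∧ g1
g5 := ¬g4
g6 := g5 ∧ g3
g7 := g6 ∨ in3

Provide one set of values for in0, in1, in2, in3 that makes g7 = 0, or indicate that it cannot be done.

g7 = g6 ∨ in3 must be 0, so both g6 = 0 and in3 = 0.
g6 = g5 ∧ g3 must be 0, so at least one of g5, g3 is 0.
Check with in0=1, in1=0, in2=1, in3=0:
g1 = in0 ∧ in1 = 1 ∧ 0 = 0
g2 = g1 ⊕ in2 = 0 ⊕ 1 = 1
g3 = ¬g2 = ¬1 = 0
g4 = g3 ∧ g1 = 0 ∧ 0 = 0
g5 = ¬g4 = ¬0 = 1
g6 = g5 ∧ g3 = 1 ∧ 0 = 0
g7 = g6 ∨ in3 = 0 ∨ 0 = 0
So g7 = 0 as required.

in0=1, in1=0, in2=1, in3=0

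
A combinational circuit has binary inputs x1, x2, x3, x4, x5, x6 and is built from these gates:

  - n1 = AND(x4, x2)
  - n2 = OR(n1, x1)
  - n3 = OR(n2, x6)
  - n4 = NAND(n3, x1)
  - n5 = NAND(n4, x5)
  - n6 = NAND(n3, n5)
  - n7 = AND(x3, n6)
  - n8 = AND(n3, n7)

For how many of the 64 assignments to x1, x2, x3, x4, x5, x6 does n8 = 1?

5

n8 = AND(n3, n7) must be 1, so both n3 = 1 and n7 = 1.
n3 = OR(n2, x6) must be 1, so at least one of n2, x6 is 1.
n7 = AND(x3, n6) must be 1, so both x3 = 1 and n6 = 1.
Satisfying assignments:
  x1=0, x2=0, x3=1, x4=0, x5=1, x6=1
  x1=0, x2=0, x3=1, x4=1, x5=1, x6=1
  x1=0, x2=1, x3=1, x4=0, x5=1, x6=1
  x1=0, x2=1, x3=1, x4=1, x5=1, x6=0
  x1=0, x2=1, x3=1, x4=1, x5=1, x6=1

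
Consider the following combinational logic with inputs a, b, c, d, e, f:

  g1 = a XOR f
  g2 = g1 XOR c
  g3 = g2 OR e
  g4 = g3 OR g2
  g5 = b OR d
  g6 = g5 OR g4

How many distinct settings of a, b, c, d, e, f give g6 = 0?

g6 = g5 OR g4 must be 0, so both g5 = 0 and g4 = 0.
g5 = b OR d must be 0, so both b = 0 and d = 0.
Enumerating the 64 input combinations, 4 give g6 = 0 and 60 give g6 = 1.

4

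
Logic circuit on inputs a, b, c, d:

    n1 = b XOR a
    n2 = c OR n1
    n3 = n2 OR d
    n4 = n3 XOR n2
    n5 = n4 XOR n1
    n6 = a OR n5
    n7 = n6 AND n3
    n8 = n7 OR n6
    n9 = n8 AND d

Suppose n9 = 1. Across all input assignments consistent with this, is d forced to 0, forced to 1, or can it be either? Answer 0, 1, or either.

n9 = n8 AND d must be 1, so both n8 = 1 and d = 1.
Every assignment with n9 = 1 has d = 1; there are 7 such assignment(s).

1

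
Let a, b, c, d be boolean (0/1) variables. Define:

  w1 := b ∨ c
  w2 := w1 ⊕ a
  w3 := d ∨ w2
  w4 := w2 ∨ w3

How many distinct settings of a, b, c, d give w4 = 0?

4

w4 = w2 ∨ w3 must be 0, so both w2 = 0 and w3 = 0.
w2 = w1 ⊕ a must be 0, so w1 and a are equal.
Enumerating the 16 input combinations, 4 give w4 = 0 and 12 give w4 = 1.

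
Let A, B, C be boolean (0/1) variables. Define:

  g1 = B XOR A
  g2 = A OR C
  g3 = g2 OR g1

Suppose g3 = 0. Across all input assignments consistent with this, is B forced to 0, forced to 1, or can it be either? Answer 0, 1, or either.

0

g3 = g2 OR g1 must be 0, so both g2 = 0 and g1 = 0.
Every assignment with g3 = 0 has B = 0; there are 1 such assignment(s).
  A=0, B=0, C=0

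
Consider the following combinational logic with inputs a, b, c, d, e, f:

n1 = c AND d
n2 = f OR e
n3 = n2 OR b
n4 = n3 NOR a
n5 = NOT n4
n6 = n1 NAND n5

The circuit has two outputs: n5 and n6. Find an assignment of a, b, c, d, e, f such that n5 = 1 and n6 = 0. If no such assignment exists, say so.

Check with a=1 b=1 c=1 d=1 e=0 f=0:
n1 = c AND d = 1 AND 1 = 1
n2 = f OR e = 0 OR 0 = 0
n3 = n2 OR b = 0 OR 1 = 1
n4 = n3 NOR a = 1 NOR 1 = 0
n5 = NOT n4 = NOT 0 = 1
n6 = n1 NAND n5 = 1 NAND 1 = 0
So n5 = 1 and n6 = 0.

a=1 b=1 c=1 d=1 e=0 f=0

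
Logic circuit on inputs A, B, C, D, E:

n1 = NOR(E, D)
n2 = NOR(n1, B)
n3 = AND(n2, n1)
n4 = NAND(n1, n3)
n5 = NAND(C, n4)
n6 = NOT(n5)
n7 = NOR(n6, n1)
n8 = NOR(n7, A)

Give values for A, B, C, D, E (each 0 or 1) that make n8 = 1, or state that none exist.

A=0, B=1, C=1, D=0, E=0

Check with A=0, B=1, C=1, D=0, E=0:
n1 = NOR(E, D) = NOR(0, 0) = 1
n2 = NOR(n1, B) = NOR(1, 1) = 0
n3 = AND(n2, n1) = AND(0, 1) = 0
n4 = NAND(n1, n3) = NAND(1, 0) = 1
n5 = NAND(C, n4) = NAND(1, 1) = 0
n6 = NOT(n5) = NOT 0 = 1
n7 = NOR(n6, n1) = NOR(1, 1) = 0
n8 = NOR(n7, A) = NOR(0, 0) = 1
So n8 = 1 as required.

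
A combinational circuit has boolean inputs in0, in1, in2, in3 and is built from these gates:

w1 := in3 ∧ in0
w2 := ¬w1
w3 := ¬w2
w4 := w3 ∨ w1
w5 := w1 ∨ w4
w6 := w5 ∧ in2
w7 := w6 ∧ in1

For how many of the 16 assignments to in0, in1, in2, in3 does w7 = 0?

w7 = w6 ∧ in1 must be 0, so at least one of w6, in1 is 0.
Enumerating the 16 input combinations, 15 give w7 = 0 and 1 give w7 = 1.

15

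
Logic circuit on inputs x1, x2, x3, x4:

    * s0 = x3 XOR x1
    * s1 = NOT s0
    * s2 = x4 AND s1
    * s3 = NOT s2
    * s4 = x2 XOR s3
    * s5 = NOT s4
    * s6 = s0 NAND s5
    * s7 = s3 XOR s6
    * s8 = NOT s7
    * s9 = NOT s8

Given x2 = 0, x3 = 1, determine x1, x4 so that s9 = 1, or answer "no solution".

s9 = NOT s8 must be 1, so s8 = 0.
Check with x2 = 0, x3 = 1 and x1=1, x4=1:
s0 = x3 XOR x1 = 1 XOR 1 = 0
s1 = NOT s0 = NOT 0 = 1
s2 = x4 AND s1 = 1 AND 1 = 1
s3 = NOT s2 = NOT 1 = 0
s4 = x2 XOR s3 = 0 XOR 0 = 0
s5 = NOT s4 = NOT 0 = 1
s6 = s0 NAND s5 = 0 NAND 1 = 1
s7 = s3 XOR s6 = 0 XOR 1 = 1
s8 = NOT s7 = NOT 1 = 0
s9 = NOT s8 = NOT 0 = 1
So s9 = 1.

x1=1 x4=1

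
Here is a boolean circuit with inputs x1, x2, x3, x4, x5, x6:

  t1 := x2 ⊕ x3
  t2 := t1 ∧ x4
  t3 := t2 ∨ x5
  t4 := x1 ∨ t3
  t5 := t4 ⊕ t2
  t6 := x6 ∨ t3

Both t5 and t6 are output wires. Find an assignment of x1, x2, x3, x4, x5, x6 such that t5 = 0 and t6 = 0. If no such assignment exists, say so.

x1=0, x2=0, x3=0, x4=0, x5=0, x6=0

Check with x1=0, x2=0, x3=0, x4=0, x5=0, x6=0:
t1 = x2 ⊕ x3 = 0 ⊕ 0 = 0
t2 = t1 ∧ x4 = 0 ∧ 0 = 0
t3 = t2 ∨ x5 = 0 ∨ 0 = 0
t4 = x1 ∨ t3 = 0 ∨ 0 = 0
t5 = t4 ⊕ t2 = 0 ⊕ 0 = 0
t6 = x6 ∨ t3 = 0 ∨ 0 = 0
So t5 = 0 and t6 = 0.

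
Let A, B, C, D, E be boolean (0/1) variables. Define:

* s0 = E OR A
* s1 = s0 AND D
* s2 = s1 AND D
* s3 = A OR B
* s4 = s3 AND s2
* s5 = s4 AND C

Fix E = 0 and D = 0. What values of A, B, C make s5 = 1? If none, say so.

With E = 0 and D = 0 fixed, none of the 8 settings of A, B, C give s5 = 1.
For example, with A=0, B=1, C=1:
s0 = E OR A = 0 OR 0 = 0
s1 = s0 AND D = 0 AND 0 = 0
s2 = s1 AND D = 0 AND 0 = 0
s3 = A OR B = 0 OR 1 = 1
s4 = s3 AND s2 = 1 AND 0 = 0
s5 = s4 AND C = 0 AND 1 = 0
giving s5 = 0 ≠ 1.

no solution exists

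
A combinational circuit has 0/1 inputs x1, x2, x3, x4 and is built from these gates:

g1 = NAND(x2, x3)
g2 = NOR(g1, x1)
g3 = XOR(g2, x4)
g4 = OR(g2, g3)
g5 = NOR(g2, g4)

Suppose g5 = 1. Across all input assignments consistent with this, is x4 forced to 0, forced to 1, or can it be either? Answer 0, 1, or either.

0

g5 = NOR(g2, g4) must be 1, so both g2 = 0 and g4 = 0.
Every assignment with g5 = 1 has x4 = 0; there are 7 such assignment(s).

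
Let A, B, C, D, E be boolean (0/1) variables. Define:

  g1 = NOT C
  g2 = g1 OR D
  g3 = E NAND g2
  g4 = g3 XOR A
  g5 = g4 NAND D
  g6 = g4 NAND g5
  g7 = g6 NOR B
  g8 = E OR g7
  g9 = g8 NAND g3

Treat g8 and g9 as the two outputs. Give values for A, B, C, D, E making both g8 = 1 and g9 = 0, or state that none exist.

Check with A=0, B=1, C=1, D=0, E=1:
g1 = NOT C = NOT 1 = 0
g2 = g1 OR D = 0 OR 0 = 0
g3 = E NAND g2 = 1 NAND 0 = 1
g4 = g3 XOR A = 1 XOR 0 = 1
g5 = g4 NAND D = 1 NAND 0 = 1
g6 = g4 NAND g5 = 1 NAND 1 = 0
g7 = g6 NOR B = 0 NOR 1 = 0
g8 = E OR g7 = 1 OR 0 = 1
g9 = g8 NAND g3 = 1 NAND 1 = 0
So g8 = 1 and g9 = 0.

A=0, B=1, C=1, D=0, E=1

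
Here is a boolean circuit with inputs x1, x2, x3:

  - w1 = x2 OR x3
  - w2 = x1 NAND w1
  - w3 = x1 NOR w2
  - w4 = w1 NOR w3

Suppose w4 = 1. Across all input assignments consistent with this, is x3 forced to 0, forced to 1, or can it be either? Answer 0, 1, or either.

w4 = w1 NOR w3 must be 1, so both w1 = 0 and w3 = 0.
Every assignment with w4 = 1 has x3 = 0; there are 2 such assignment(s).
  x1=0, x2=0, x3=0
  x1=1, x2=0, x3=0

0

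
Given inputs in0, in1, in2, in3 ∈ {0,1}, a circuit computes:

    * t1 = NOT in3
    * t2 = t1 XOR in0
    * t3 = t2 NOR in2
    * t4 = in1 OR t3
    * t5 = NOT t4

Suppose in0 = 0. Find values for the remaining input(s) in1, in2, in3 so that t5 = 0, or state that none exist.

in1=0 in2=0 in3=1

t5 = NOT t4 must be 0, so t4 = 1.
t4 = in1 OR t3 must be 1, so at least one of in1, t3 is 1.
Check with in0 = 0 and in1=0, in2=0, in3=1:
t1 = NOT in3 = NOT 1 = 0
t2 = t1 XOR in0 = 0 XOR 0 = 0
t3 = t2 NOR in2 = 0 NOR 0 = 1
t4 = in1 OR t3 = 0 OR 1 = 1
t5 = NOT t4 = NOT 1 = 0
So t5 = 0.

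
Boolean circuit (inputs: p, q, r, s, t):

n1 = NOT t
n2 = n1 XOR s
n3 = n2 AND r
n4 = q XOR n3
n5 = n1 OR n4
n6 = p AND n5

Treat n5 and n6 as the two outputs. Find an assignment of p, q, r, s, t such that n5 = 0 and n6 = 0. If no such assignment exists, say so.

p=1 q=0 r=1 s=0 t=1

Check with p=1 q=0 r=1 s=0 t=1:
n1 = NOT t = NOT 1 = 0
n2 = n1 XOR s = 0 XOR 0 = 0
n3 = n2 AND r = 0 AND 1 = 0
n4 = q XOR n3 = 0 XOR 0 = 0
n5 = n1 OR n4 = 0 OR 0 = 0
n6 = p AND n5 = 1 AND 0 = 0
So n5 = 0 and n6 = 0.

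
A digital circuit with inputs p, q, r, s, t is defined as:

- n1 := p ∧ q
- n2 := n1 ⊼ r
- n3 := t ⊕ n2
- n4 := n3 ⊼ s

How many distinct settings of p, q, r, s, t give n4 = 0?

8

n4 = n3 ⊼ s must be 0, so both n3 = 1 and s = 1.
n3 = t ⊕ n2 must be 1, so t and n2 differ.
Enumerating the 32 input combinations, 8 give n4 = 0 and 24 give n4 = 1.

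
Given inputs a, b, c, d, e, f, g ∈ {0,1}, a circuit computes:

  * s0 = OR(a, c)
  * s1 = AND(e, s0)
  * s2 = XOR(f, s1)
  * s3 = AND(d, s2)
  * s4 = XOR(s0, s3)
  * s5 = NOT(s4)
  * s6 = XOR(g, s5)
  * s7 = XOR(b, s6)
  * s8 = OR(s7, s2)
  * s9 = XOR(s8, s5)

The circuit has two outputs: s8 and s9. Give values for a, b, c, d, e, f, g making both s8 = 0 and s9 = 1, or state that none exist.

Check with a=0 b=1 c=0 d=1 e=1 f=0 g=0:
s0 = OR(a, c) = OR(0, 0) = 0
s1 = AND(e, s0) = AND(1, 0) = 0
s2 = XOR(f, s1) = XOR(0, 0) = 0
s3 = AND(d, s2) = AND(1, 0) = 0
s4 = XOR(s0, s3) = XOR(0, 0) = 0
s5 = NOT(s4) = NOT 0 = 1
s6 = XOR(g, s5) = XOR(0, 1) = 1
s7 = XOR(b, s6) = XOR(1, 1) = 0
s8 = OR(s7, s2) = OR(0, 0) = 0
s9 = XOR(s8, s5) = XOR(0, 1) = 1
So s8 = 0 and s9 = 1.

a=0 b=1 c=0 d=1 e=1 f=0 g=0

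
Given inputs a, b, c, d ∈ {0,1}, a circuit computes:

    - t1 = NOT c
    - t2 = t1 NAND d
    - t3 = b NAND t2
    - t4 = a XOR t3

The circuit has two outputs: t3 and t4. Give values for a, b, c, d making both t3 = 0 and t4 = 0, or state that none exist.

a=0 b=1 c=1 d=1

Check with a=0 b=1 c=1 d=1:
t1 = NOT c = NOT 1 = 0
t2 = t1 NAND d = 0 NAND 1 = 1
t3 = b NAND t2 = 1 NAND 1 = 0
t4 = a XOR t3 = 0 XOR 0 = 0
So t3 = 0 and t4 = 0.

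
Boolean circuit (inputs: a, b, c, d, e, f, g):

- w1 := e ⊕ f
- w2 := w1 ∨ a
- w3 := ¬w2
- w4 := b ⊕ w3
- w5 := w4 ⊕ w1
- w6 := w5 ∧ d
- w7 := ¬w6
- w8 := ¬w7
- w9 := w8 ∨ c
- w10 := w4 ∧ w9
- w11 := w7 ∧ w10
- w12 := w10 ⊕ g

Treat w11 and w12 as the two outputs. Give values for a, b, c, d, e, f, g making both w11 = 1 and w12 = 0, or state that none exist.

a=1, b=1, c=1, d=0, e=1, f=1, g=1

Check with a=1, b=1, c=1, d=0, e=1, f=1, g=1:
w1 = e ⊕ f = 1 ⊕ 1 = 0
w2 = w1 ∨ a = 0 ∨ 1 = 1
w3 = ¬w2 = ¬1 = 0
w4 = b ⊕ w3 = 1 ⊕ 0 = 1
w5 = w4 ⊕ w1 = 1 ⊕ 0 = 1
w6 = w5 ∧ d = 1 ∧ 0 = 0
w7 = ¬w6 = ¬0 = 1
w8 = ¬w7 = ¬1 = 0
w9 = w8 ∨ c = 0 ∨ 1 = 1
w10 = w4 ∧ w9 = 1 ∧ 1 = 1
w11 = w7 ∧ w10 = 1 ∧ 1 = 1
w12 = w10 ⊕ g = 1 ⊕ 1 = 0
So w11 = 1 and w12 = 0.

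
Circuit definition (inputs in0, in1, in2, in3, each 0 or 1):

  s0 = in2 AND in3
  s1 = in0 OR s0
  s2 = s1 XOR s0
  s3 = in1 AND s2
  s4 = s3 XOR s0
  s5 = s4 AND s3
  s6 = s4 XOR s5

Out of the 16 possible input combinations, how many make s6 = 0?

s6 = s4 XOR s5 must be 0, so s4 and s5 are equal.
Enumerating the 16 input combinations, 12 give s6 = 0 and 4 give s6 = 1.

12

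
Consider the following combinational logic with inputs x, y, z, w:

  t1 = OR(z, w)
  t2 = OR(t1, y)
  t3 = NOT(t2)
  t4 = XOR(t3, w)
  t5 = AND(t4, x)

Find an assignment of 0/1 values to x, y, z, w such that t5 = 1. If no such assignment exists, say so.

t5 = AND(t4, x) must be 1, so both t4 = 1 and x = 1.
Check with x=1 y=0 z=0 w=0:
t1 = OR(z, w) = OR(0, 0) = 0
t2 = OR(t1, y) = OR(0, 0) = 0
t3 = NOT(t2) = NOT 0 = 1
t4 = XOR(t3, w) = XOR(1, 0) = 1
t5 = AND(t4, x) = AND(1, 1) = 1
So t5 = 1 as required.

x=1 y=0 z=0 w=0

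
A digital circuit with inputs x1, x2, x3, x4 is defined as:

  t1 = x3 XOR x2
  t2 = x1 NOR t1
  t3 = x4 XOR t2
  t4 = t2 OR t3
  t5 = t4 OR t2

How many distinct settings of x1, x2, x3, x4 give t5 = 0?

t5 = t4 OR t2 must be 0, so both t4 = 0 and t2 = 0.
t4 = t2 OR t3 must be 0, so both t2 = 0 and t3 = 0.
t2 = x1 NOR t1 must be 0, so at least one of x1, t1 is 1.
Satisfying assignments:
  x1=0, x2=0, x3=1, x4=0
  x1=0, x2=1, x3=0, x4=0
  x1=1, x2=0, x3=0, x4=0
  x1=1, x2=0, x3=1, x4=0
  x1=1, x2=1, x3=0, x4=0
  x1=1, x2=1, x3=1, x4=0

6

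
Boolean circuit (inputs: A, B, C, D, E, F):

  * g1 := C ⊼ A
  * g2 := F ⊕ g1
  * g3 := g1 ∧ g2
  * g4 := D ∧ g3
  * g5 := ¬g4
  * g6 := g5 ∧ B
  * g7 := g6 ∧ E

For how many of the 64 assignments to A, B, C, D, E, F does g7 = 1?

g7 = g6 ∧ E must be 1, so both g6 = 1 and E = 1.
g6 = g5 ∧ B must be 1, so both g5 = 1 and B = 1.
Enumerating the 64 input combinations, 13 give g7 = 1 and 51 give g7 = 0.

13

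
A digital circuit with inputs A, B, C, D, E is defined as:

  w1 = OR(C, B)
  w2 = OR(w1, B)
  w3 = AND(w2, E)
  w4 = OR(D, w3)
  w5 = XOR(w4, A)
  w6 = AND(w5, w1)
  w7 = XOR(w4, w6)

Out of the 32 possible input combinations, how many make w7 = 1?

w7 = XOR(w4, w6) must be 1, so w4 and w6 differ.
Enumerating the 32 input combinations, 16 give w7 = 1 and 16 give w7 = 0.

16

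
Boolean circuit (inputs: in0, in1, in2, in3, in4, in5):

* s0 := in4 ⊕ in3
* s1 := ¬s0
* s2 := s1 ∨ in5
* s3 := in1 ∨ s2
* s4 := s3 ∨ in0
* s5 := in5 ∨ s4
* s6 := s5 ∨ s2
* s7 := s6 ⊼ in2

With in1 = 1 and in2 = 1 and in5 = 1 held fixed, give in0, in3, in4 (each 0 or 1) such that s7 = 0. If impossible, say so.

in0=1 in3=1 in4=1

s7 = s6 ⊼ in2 must be 0, so both s6 = 1 and in2 = 1.
s6 = s5 ∨ s2 must be 1, so at least one of s5, s2 is 1.
Check with in1 = 1 and in2 = 1 and in5 = 1 and in0=1, in3=1, in4=1:
s0 = in4 ⊕ in3 = 1 ⊕ 1 = 0
s1 = ¬s0 = ¬0 = 1
s2 = s1 ∨ in5 = 1 ∨ 1 = 1
s3 = in1 ∨ s2 = 1 ∨ 1 = 1
s4 = s3 ∨ in0 = 1 ∨ 1 = 1
s5 = in5 ∨ s4 = 1 ∨ 1 = 1
s6 = s5 ∨ s2 = 1 ∨ 1 = 1
s7 = s6 ⊼ in2 = 1 ⊼ 1 = 0
So s7 = 0.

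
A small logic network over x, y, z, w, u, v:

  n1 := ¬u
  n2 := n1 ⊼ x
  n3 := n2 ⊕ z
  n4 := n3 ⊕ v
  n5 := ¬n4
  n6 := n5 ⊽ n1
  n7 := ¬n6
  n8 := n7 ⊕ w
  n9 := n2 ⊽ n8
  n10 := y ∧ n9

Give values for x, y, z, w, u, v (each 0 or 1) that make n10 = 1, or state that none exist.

n10 = y ∧ n9 must be 1, so both y = 1 and n9 = 1.
n9 = n2 ⊽ n8 must be 1, so both n2 = 0 and n8 = 0.
Check with x=1, y=1, z=1, w=1, u=0, v=0:
n1 = ¬u = ¬0 = 1
n2 = n1 ⊼ x = 1 ⊼ 1 = 0
n3 = n2 ⊕ z = 0 ⊕ 1 = 1
n4 = n3 ⊕ v = 1 ⊕ 0 = 1
n5 = ¬n4 = ¬1 = 0
n6 = n5 ⊽ n1 = 0 ⊽ 1 = 0
n7 = ¬n6 = ¬0 = 1
n8 = n7 ⊕ w = 1 ⊕ 1 = 0
n9 = n2 ⊽ n8 = 0 ⊽ 0 = 1
n10 = y ∧ n9 = 1 ∧ 1 = 1
So n10 = 1 as required.

x=1, y=1, z=1, w=1, u=0, v=0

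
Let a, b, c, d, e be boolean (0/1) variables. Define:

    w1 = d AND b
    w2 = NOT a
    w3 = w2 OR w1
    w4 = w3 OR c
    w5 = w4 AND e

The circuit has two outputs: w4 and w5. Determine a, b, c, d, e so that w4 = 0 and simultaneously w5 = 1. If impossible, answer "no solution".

no solution exists

Across all 32 input combinations, none give both w4 = 0 and w5 = 1.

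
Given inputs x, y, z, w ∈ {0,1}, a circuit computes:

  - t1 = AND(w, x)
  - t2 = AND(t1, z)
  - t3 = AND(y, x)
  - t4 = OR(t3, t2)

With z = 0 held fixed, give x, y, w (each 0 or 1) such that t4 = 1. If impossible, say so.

t4 = OR(t3, t2) must be 1, so at least one of t3, t2 is 1.
Check with z = 0 and x=1, y=1, w=0:
t1 = AND(w, x) = AND(0, 1) = 0
t2 = AND(t1, z) = AND(0, 0) = 0
t3 = AND(y, x) = AND(1, 1) = 1
t4 = OR(t3, t2) = OR(1, 0) = 1
So t4 = 1.

x=1, y=1, w=0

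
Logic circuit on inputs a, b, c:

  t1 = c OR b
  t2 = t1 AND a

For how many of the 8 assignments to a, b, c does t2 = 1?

t2 = t1 AND a must be 1, so both t1 = 1 and a = 1.
t1 = c OR b must be 1, so at least one of c, b is 1.
Enumerating the 8 input combinations, 3 give t2 = 1 and 5 give t2 = 0.

3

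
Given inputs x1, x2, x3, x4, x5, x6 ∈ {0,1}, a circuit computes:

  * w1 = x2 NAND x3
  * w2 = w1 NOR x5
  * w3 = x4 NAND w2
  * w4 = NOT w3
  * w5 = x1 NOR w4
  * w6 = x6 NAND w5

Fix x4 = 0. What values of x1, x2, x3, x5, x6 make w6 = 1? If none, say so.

w6 = x6 NAND w5 must be 1, so at least one of x6, w5 is 0.
Check with x4 = 0 and x1=1, x2=1, x3=0, x5=1, x6=1:
w1 = x2 NAND x3 = 1 NAND 0 = 1
w2 = w1 NOR x5 = 1 NOR 1 = 0
w3 = x4 NAND w2 = 0 NAND 0 = 1
w4 = NOT w3 = NOT 1 = 0
w5 = x1 NOR w4 = 1 NOR 0 = 0
w6 = x6 NAND w5 = 1 NAND 0 = 1
So w6 = 1.

x1=1, x2=1, x3=0, x5=1, x6=1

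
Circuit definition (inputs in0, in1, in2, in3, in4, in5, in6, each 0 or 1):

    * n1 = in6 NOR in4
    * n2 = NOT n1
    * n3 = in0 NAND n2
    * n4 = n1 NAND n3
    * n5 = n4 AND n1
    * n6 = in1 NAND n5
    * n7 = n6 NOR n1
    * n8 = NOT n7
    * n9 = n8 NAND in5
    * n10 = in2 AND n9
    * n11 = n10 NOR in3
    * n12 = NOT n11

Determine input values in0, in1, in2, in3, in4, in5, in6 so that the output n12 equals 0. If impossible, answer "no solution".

in0=1, in1=1, in2=1, in3=0, in4=1, in5=1, in6=1

n12 = NOT n11 must be 0, so n11 = 1.
n11 = n10 NOR in3 must be 1, so both n10 = 0 and in3 = 0.
n10 = in2 AND n9 must be 0, so at least one of in2, n9 is 0.
Check with in0=1, in1=1, in2=1, in3=0, in4=1, in5=1, in6=1:
n1 = in6 NOR in4 = 1 NOR 1 = 0
n2 = NOT n1 = NOT 0 = 1
n3 = in0 NAND n2 = 1 NAND 1 = 0
n4 = n1 NAND n3 = 0 NAND 0 = 1
n5 = n4 AND n1 = 1 AND 0 = 0
n6 = in1 NAND n5 = 1 NAND 0 = 1
n7 = n6 NOR n1 = 1 NOR 0 = 0
n8 = NOT n7 = NOT 0 = 1
n9 = n8 NAND in5 = 1 NAND 1 = 0
n10 = in2 AND n9 = 1 AND 0 = 0
n11 = n10 NOR in3 = 0 NOR 0 = 1
n12 = NOT n11 = NOT 1 = 0
So n12 = 0 as required.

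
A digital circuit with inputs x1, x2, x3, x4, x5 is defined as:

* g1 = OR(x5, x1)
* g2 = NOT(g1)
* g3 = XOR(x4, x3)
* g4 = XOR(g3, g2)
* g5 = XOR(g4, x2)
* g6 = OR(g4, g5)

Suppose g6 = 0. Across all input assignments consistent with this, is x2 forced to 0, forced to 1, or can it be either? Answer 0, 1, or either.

g6 = OR(g4, g5) must be 0, so both g4 = 0 and g5 = 0.
Every assignment with g6 = 0 has x2 = 0; there are 8 such assignment(s).

0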